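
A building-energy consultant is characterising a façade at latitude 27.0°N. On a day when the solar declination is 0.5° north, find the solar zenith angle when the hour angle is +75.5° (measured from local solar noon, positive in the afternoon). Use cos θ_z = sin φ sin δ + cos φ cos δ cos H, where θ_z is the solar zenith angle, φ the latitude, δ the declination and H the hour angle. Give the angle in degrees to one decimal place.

cos θ_z = sin φ sin δ + cos φ cos δ cos H = (0.4540)(0.0087) + (0.8910)(1.0000)(0.2504) = 0.2271.
θ_z = arccos(0.2271) = 76.87°.

76.9°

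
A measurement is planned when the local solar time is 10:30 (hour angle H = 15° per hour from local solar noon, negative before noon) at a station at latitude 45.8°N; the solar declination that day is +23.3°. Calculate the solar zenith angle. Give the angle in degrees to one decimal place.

28.9°

Hour angle H = 15° × (10.5 − 12) = -22.50°.
cos θ_z = sin φ sin δ + cos φ cos δ cos H = (0.7169)(0.3955) + (0.6972)(0.9184)(0.9239) = 0.8751.
θ_z = arccos(0.8751) = 28.94°.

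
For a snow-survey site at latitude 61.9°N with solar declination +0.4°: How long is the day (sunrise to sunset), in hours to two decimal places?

cos H_s = −tan(61.9°) · tan(0.4°) = -0.0131, so H_s = arccos(-0.0131) = 90.75°.
Day length = 2 H_s / 15° h⁻¹ = 181.50° / 15 = 12.100 h.

12.10 hours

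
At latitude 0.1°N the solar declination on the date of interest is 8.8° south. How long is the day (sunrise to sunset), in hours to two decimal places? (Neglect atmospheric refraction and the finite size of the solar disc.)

12.00 hours

The sunset hour angle satisfies cos H_s = −tan φ tan δ = 0.0003, giving H_s = 89.98°.
Day length = 2 H_s / 15° h⁻¹ = 179.96° / 15 = 11.997 h.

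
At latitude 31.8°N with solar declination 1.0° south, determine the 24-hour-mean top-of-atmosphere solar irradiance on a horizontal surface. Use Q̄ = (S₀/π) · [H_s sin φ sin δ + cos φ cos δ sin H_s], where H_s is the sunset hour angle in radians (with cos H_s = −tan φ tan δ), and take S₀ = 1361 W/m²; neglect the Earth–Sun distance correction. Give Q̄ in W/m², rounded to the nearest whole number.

The sunset hour angle satisfies cos H_s = −tan φ tan δ = 0.0108, giving H_s = 89.38°. In radians, H_s = 1.5600.
H_s sin φ sin δ = 1.5600 × 0.5270 × -0.0175 = -0.0144.
cos φ cos δ sin H_s = 0.8499 × 0.9998 × 0.9999 = 0.8496.
Q̄ = (1361/π) × (-0.0144 + 0.8496) = 433.22 × 0.8352 = 361.83 W/m².

362 W/m²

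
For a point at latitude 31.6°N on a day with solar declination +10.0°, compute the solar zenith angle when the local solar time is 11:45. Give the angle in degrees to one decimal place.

21.9°

Hour angle H = 15° × (11.75 − 12) = -3.75°.
With φ = 31.6°, δ = 10.0°, H = -3.75°: sin φ sin δ = 0.0910, cos φ cos δ cos H = 0.8370, so cos θ_z = 0.9280.
θ_z = arccos(0.9280) = 21.87°.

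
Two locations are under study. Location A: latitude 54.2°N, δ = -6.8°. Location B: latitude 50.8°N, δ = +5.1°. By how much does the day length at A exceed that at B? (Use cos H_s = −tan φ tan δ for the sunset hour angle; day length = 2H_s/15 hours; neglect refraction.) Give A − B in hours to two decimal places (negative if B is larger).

A: H_s = arccos(−tan 54.2° · tan -6.8°) = 80.48°, so 2H_s/15 = 10.7307 h.
B: H_s = arccos(−tan 50.8° · tan 5.1°) = 96.28°, so 2H_s/15 = 12.8373 h.
A − B = 10.7307 − 12.8373 = -2.1066 h.

-2.11 h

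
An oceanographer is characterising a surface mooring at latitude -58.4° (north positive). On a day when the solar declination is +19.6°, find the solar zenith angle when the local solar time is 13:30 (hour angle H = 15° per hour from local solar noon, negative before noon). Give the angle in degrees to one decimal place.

Hour angle H = 15° × (13.5 − 12) = 22.50°.
With φ = -58.4°, δ = 19.6°, H = 22.50°: sin φ sin δ = -0.2857, cos φ cos δ cos H = 0.4560, so cos θ_z = 0.1703.
θ_z = arccos(0.1703) = 80.19°.

80.2°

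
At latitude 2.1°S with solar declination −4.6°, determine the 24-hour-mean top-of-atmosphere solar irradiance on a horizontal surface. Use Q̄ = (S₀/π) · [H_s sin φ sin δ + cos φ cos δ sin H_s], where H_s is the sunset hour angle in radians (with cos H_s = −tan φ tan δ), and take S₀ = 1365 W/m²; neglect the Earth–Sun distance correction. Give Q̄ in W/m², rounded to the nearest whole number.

435 W/m²

The sunset hour angle satisfies cos H_s = −tan φ tan δ = -0.0030, giving H_s = 90.17°. In radians, H_s = 1.5738.
H_s sin φ sin δ = 1.5738 × -0.0366 × -0.0802 = 0.0046.
cos φ cos δ sin H_s = 0.9993 × 0.9968 × 1.0000 = 0.9961.
Q̄ = (1365/π) × (0.0046 + 0.9961) = 434.49 × 1.0007 = 434.79 W/m².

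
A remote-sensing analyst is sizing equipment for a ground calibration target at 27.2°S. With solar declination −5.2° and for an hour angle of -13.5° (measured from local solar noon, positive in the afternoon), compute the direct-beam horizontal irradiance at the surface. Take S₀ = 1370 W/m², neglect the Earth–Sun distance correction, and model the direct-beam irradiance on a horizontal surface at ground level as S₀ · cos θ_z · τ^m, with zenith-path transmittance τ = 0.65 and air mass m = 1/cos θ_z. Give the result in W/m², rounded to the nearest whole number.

767 W/m²

cos θ_z = sin(-27.2°) sin(-5.2°) + cos(-27.2°) cos(-5.2°) cos(-13.50°) = 0.0414 + 0.8613 = 0.9027.
Air mass m = 1/cos θ_z = 1/0.9027 = 1.108; τ^m = 0.65^1.108 = 0.6205.
Surface direct beam = 1370 × 0.9027 × 0.6205 = 767.37 W/m².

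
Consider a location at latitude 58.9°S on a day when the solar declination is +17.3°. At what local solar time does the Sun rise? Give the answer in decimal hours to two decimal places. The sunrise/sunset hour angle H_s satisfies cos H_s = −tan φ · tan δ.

8.07 h

The sunset hour angle satisfies cos H_s = −tan φ tan δ = 0.5163, giving H_s = 58.92°.
Sunrise is at 12 − H_s/15 = 12 − 3.928 = 8.072 h local solar time.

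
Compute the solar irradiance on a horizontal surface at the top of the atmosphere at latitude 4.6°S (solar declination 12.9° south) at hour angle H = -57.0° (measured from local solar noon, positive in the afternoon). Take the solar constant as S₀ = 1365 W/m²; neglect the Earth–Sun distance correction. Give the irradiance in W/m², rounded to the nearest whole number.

cos θ_z = sin(-4.6°) sin(-12.9°) + cos(-4.6°) cos(-12.9°) cos(-57.00°) = 0.0179 + 0.5292 = 0.5471.
Top-of-atmosphere irradiance = S₀ cos θ_z = 1365 × 0.5471 = 746.79 W/m².

747 W/m²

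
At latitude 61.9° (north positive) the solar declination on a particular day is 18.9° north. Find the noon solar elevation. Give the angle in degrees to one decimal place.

At local solar noon the hour angle is zero, so the elevation is 90° − |φ − δ| = 90° − |61.9° − (18.9°)| = 90° − 43.0° = 47.0°.

47.0°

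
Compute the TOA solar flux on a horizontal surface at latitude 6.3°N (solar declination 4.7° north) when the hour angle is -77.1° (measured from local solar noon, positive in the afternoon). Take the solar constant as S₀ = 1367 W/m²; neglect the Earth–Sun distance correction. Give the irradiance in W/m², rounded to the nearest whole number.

With φ = 6.3°, δ = 4.7°, H = -77.10°: sin φ sin δ = 0.0090, cos φ cos δ cos H = 0.2212, so cos θ_z = 0.2302.
Top-of-atmosphere irradiance = S₀ cos θ_z = 1367 × 0.2302 = 314.68 W/m².

315 W/m²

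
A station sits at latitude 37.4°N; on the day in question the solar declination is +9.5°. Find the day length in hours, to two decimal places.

The sunset hour angle satisfies cos H_s = −tan φ tan δ = -0.1279, giving H_s = 97.35°.
Day length = 2 H_s / 15° h⁻¹ = 194.70° / 15 = 12.980 h.

12.98 hours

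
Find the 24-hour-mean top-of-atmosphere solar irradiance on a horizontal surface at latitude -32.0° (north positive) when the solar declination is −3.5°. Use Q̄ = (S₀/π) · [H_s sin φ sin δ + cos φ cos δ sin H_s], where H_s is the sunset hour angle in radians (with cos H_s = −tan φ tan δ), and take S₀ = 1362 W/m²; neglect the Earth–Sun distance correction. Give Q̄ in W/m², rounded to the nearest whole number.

389 W/m²

cos H_s = −tan(-32.0°) · tan(-3.5°) = -0.0382, so H_s = arccos(-0.0382) = 92.19°. In radians, H_s = 1.6090.
H_s sin φ sin δ = 1.6090 × -0.5299 × -0.0610 = 0.0520.
cos φ cos δ sin H_s = 0.8480 × 0.9981 × 0.9993 = 0.8458.
Q̄ = (1362/π) × (0.0520 + 0.8458) = 433.54 × 0.8978 = 389.23 W/m².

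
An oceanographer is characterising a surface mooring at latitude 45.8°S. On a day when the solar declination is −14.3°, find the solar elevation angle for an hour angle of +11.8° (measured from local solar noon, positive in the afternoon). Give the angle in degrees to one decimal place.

cos θ_z = sin φ sin δ + cos φ cos δ cos H = (-0.7169)(-0.2470) + (0.6972)(0.9690)(0.9789) = 0.8384.
θ_z = arccos(0.8384) = 33.03°, so the elevation is 90° − 33.03° = 56.97°.

57.0°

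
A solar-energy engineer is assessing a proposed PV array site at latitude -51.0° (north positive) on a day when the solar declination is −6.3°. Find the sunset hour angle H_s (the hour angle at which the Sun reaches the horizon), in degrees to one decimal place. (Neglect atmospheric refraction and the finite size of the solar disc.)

97.8°

The sunset hour angle satisfies cos H_s = −tan φ tan δ = -0.1363, giving H_s = 97.83°.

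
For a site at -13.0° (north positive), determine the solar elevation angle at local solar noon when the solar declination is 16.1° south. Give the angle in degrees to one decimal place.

At local solar noon the hour angle is zero, so the elevation is 90° − |φ − δ| = 90° − |-13.0° − (-16.1°)| = 90° − 3.1° = 86.9°.

86.9°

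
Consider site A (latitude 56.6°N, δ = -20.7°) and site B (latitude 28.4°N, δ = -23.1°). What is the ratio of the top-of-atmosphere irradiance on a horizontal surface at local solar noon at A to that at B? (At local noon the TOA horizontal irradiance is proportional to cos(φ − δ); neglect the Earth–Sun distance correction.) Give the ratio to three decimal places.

A: cos θ_z = cos(56.6° − (-20.7°)) = 0.2198.
B: cos θ_z = cos(28.4° − (-23.1°)) = 0.6225.
Ratio A/B = 0.2198 / 0.6225 = 0.3531.

0.353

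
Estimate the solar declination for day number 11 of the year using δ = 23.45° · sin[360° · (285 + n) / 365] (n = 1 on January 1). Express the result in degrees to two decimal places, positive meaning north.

360 × (285 + 11) / 365 = 291.945°; sin(291.945°) = -0.9275.
δ = 23.45 × -0.9275 = -21.750° ≈ -21.75°.

-21.75°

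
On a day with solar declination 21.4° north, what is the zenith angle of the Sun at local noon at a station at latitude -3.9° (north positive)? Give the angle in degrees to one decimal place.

At local solar noon the hour angle is zero, so the zenith angle is |φ − δ| = |-3.9° − (21.4°)| = 25.3°.

25.3°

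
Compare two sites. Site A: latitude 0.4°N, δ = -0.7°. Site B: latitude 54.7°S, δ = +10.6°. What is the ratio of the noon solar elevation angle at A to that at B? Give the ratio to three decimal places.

3.599

A: 90° − |0.4 − (-0.7)| = 88.90°.
B: 90° − |-54.7 − (10.6)| = 24.70°.
Ratio A/B = 88.9000 / 24.7000 = 3.5992.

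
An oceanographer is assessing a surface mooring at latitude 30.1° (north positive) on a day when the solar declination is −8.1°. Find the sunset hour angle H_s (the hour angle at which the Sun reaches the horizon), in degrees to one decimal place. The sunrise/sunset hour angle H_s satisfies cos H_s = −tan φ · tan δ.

85.3°

cos H_s = −tan(30.1°) · tan(-8.1°) = 0.0825, so H_s = arccos(0.0825) = 85.27°.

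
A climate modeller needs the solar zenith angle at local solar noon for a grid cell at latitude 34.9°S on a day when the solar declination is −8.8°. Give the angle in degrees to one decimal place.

At local solar noon the hour angle is zero, so the zenith angle is |φ − δ| = |-34.9° − (-8.8°)| = 26.1°.

26.1°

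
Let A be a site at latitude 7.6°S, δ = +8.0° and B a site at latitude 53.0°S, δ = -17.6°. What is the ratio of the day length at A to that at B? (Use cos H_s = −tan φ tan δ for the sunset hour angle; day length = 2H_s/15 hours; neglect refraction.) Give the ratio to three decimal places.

A: H_s = arccos(−tan -7.6° · tan 8.0°) = 88.93°, so 2H_s/15 = 11.8573 h.
B: H_s = arccos(−tan -53.0° · tan -17.6°) = 114.90°, so 2H_s/15 = 15.3200 h.
Ratio A/B = 11.8573 / 15.3200 = 0.7740.

0.774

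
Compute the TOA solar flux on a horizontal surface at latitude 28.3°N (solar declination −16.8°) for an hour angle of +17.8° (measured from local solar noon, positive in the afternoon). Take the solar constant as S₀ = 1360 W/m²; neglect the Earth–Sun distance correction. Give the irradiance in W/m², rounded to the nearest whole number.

cos θ_z = sin(28.3°) sin(-16.8°) + cos(28.3°) cos(-16.8°) cos(17.80°) = -0.1370 + 0.8025 = 0.6655.
Top-of-atmosphere irradiance = S₀ cos θ_z = 1360 × 0.6655 = 905.08 W/m².

905 W/m²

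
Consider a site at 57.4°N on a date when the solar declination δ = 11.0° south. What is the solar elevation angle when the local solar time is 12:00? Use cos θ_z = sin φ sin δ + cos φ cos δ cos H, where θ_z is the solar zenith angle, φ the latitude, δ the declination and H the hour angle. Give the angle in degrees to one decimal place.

21.6°

Hour angle H = 15° × (12 − 12) = 0.00°.
cos θ_z = sin(57.4°) sin(-11.0°) + cos(57.4°) cos(-11.0°) cos(0.00°) = -0.1607 + 0.5289 = 0.3682.
θ_z = arccos(0.3682) = 68.40°, so the elevation is 90° − 68.40° = 21.60°.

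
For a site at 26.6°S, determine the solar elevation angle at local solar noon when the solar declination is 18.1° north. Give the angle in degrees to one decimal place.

At local solar noon the hour angle is zero, so the elevation is 90° − |φ − δ| = 90° − |-26.6° − (18.1°)| = 90° − 44.7° = 45.3°.

45.3°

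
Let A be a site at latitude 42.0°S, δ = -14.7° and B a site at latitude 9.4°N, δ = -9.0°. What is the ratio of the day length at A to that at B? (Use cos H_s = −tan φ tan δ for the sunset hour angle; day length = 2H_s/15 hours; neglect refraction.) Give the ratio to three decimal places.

A: H_s = arccos(−tan -42.0° · tan -14.7°) = 103.66°, so 2H_s/15 = 13.8213 h.
B: H_s = arccos(−tan 9.4° · tan -9.0°) = 88.50°, so 2H_s/15 = 11.8000 h.
Ratio A/B = 13.8213 / 11.8000 = 1.1713.

1.171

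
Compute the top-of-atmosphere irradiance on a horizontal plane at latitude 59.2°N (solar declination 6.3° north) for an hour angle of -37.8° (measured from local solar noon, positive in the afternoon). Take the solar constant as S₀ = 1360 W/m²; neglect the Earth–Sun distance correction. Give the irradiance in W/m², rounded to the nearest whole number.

cos θ_z = sin(59.2°) sin(6.3°) + cos(59.2°) cos(6.3°) cos(-37.80°) = 0.0943 + 0.4021 = 0.4964.
Top-of-atmosphere irradiance = S₀ cos θ_z = 1360 × 0.4964 = 675.10 W/m².

675 W/m²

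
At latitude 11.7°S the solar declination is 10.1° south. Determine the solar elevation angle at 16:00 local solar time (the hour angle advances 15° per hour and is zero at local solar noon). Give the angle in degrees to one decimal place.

Hour angle H = 15° × (16 − 12) = 60.00°.
cos θ_z = sin(-11.7°) sin(-10.1°) + cos(-11.7°) cos(-10.1°) cos(60.00°) = 0.0356 + 0.4820 = 0.5176.
θ_z = arccos(0.5176) = 58.83°, so the elevation is 90° − 58.83° = 31.17°.

31.2°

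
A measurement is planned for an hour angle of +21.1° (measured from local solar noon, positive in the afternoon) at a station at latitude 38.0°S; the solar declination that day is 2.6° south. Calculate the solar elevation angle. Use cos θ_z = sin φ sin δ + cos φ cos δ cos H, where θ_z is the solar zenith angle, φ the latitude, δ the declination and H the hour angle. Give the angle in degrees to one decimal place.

cos θ_z = sin(-38.0°) sin(-2.6°) + cos(-38.0°) cos(-2.6°) cos(21.10°) = 0.0279 + 0.7344 = 0.7623.
θ_z = arccos(0.7623) = 40.33°, so the elevation is 90° − 40.33° = 49.67°.

49.7°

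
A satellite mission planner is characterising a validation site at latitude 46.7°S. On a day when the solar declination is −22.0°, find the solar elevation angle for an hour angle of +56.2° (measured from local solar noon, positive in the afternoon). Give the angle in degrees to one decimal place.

cos θ_z = sin(-46.7°) sin(-22.0°) + cos(-46.7°) cos(-22.0°) cos(56.20°) = 0.2726 + 0.3537 = 0.6263.
θ_z = arccos(0.6263) = 51.22°, so the elevation is 90° − 51.22° = 38.78°.

38.8°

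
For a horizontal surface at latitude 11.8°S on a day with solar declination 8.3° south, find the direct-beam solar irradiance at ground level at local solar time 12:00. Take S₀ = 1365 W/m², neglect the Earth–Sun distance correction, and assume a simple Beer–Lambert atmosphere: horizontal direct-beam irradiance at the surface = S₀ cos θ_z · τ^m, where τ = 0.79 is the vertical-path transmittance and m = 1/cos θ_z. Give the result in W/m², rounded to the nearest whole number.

1076 W/m²

Hour angle H = 15° × (12 − 12) = 0.00°.
cos θ_z = sin φ sin δ + cos φ cos δ cos H = (-0.2045)(-0.1444) + (0.9789)(0.9895)(1.0000) = 0.9982.
Air mass m = 1/cos θ_z = 1/0.9982 = 1.002; τ^m = 0.79^1.002 = 0.7896.
Surface direct beam = 1365 × 0.9982 × 0.7896 = 1075.86 W/m².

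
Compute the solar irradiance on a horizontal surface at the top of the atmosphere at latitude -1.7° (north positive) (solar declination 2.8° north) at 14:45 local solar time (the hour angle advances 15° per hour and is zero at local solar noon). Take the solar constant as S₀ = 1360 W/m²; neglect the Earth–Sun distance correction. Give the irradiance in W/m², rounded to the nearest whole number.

1019 W/m²

Hour angle H = 15° × (14.75 − 12) = 41.25°.
With φ = -1.7°, δ = 2.8°, H = 41.25°: sin φ sin δ = -0.0014, cos φ cos δ cos H = 0.7506, so cos θ_z = 0.7492.
Top-of-atmosphere irradiance = S₀ cos θ_z = 1360 × 0.7492 = 1018.91 W/m².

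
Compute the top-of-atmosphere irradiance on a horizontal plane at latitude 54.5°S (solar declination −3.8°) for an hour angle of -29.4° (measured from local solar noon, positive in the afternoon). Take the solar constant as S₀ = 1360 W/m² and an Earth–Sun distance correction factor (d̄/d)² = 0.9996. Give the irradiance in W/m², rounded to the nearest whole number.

760 W/m²

With φ = -54.5°, δ = -3.8°, H = -29.40°: sin φ sin δ = 0.0540, cos φ cos δ cos H = 0.5048, so cos θ_z = 0.5588.
Top-of-atmosphere irradiance = S₀ (d̄/d)² cos θ_z = 1360 × 0.9996 × 0.5588 = 759.66 W/m².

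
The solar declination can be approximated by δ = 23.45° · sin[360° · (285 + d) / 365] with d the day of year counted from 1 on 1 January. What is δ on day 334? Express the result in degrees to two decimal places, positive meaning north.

-22.11°

360 × (285 + 334) / 365 = 610.521°; sin(610.521°) = -0.9428.
δ = 23.45 × -0.9428 = -22.109° ≈ -22.11°.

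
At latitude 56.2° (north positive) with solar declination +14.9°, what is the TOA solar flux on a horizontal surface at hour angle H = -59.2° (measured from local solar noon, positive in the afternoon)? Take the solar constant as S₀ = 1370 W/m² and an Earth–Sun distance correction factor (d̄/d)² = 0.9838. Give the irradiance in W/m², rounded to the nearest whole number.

With φ = 56.2°, δ = 14.9°, H = -59.20°: sin φ sin δ = 0.2137, cos φ cos δ cos H = 0.2753, so cos θ_z = 0.4890.
Top-of-atmosphere irradiance = S₀ (d̄/d)² cos θ_z = 1370 × 0.9838 × 0.4890 = 659.08 W/m².

659 W/m²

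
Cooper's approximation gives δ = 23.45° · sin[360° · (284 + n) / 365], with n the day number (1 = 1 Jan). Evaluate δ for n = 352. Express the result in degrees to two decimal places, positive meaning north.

360 × (284 + 352) / 365 = 627.288°; sin(627.288°) = -0.9989.
δ = 23.45 × -0.9989 = -23.424° ≈ -23.42°.

-23.42°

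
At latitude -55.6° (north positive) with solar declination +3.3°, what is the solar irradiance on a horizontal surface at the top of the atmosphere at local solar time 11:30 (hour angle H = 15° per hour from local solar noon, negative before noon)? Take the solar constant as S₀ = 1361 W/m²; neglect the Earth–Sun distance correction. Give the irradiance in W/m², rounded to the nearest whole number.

Hour angle H = 15° × (11.5 − 12) = -7.50°.
cos θ_z = sin(-55.6°) sin(3.3°) + cos(-55.6°) cos(3.3°) cos(-7.50°) = -0.0475 + 0.5592 = 0.5117.
Top-of-atmosphere irradiance = S₀ cos θ_z = 1361 × 0.5117 = 696.42 W/m².

696 W/m²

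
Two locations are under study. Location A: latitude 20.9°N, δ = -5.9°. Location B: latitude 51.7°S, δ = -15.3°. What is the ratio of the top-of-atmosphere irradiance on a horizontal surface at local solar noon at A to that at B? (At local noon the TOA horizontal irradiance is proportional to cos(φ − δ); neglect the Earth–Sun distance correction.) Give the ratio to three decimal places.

A: cos θ_z = cos(20.9° − (-5.9°)) = 0.8926.
B: cos θ_z = cos(-51.7° − (-15.3°)) = 0.8049.
Ratio A/B = 0.8926 / 0.8049 = 1.1090.

1.109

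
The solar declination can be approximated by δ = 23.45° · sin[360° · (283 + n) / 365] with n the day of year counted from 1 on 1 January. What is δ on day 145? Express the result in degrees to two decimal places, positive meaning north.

+20.73°

360 × (283 + 145) / 365 = 422.137°; sin(422.137°) = 0.8841.
δ = 23.45 × 0.8841 = 20.732° ≈ +20.73°.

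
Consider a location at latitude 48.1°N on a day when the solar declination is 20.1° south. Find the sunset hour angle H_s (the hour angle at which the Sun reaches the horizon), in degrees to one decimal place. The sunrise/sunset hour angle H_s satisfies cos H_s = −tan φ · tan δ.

65.9°

−tan φ tan δ = −(1.1145)(-0.3659) = 0.4078; H_s = arccos(0.4078) = 65.93°.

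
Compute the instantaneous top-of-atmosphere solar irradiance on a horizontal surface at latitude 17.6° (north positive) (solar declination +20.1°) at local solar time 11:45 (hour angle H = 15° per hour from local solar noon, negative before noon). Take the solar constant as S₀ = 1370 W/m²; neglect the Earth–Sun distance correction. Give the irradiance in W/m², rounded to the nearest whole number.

1366 W/m²

Hour angle H = 15° × (11.75 − 12) = -3.75°.
cos θ_z = sin φ sin δ + cos φ cos δ cos H = (0.3024)(0.3437) + (0.9532)(0.9391)(0.9979) = 0.9972.
Top-of-atmosphere irradiance = S₀ cos θ_z = 1370 × 0.9972 = 1366.16 W/m².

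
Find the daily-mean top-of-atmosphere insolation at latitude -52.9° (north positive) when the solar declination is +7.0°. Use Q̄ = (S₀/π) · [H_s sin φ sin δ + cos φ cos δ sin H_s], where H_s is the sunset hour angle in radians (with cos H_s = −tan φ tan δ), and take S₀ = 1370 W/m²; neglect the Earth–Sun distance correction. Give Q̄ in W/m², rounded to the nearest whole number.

198 W/m²

cos H_s = −tan(-52.9°) · tan(7.0°) = 0.1624, so H_s = arccos(0.1624) = 80.65°. In radians, H_s = 1.4076.
H_s sin φ sin δ = 1.4076 × -0.7976 × 0.1219 = -0.1369.
cos φ cos δ sin H_s = 0.6032 × 0.9925 × 0.9867 = 0.5907.
Q̄ = (1370/π) × (-0.1369 + 0.5907) = 436.08 × 0.4538 = 197.89 W/m².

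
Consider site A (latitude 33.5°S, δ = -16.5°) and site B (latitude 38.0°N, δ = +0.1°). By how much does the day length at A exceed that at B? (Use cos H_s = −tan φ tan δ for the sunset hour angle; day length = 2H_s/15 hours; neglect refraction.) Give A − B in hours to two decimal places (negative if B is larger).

+1.50 h

A: H_s = arccos(−tan -33.5° · tan -16.5°) = 101.31°, so 2H_s/15 = 13.5080 h.
B: H_s = arccos(−tan 38.0° · tan 0.1°) = 90.08°, so 2H_s/15 = 12.0107 h.
A − B = 13.5080 − 12.0107 = 1.4973 h.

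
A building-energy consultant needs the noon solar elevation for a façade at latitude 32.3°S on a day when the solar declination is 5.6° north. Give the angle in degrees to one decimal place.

At local solar noon the hour angle is zero, so the elevation is 90° − |φ − δ| = 90° − |-32.3° − (5.6°)| = 90° − 37.9° = 52.1°.

52.1°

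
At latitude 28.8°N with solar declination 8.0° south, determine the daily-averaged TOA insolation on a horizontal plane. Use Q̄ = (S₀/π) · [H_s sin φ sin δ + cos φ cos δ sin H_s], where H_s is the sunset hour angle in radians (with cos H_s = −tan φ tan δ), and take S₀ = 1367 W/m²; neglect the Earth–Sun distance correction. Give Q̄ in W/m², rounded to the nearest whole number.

333 W/m²

cos H_s = −tan(28.8°) · tan(-8.0°) = 0.0773, so H_s = arccos(0.0773) = 85.57°. In radians, H_s = 1.4935.
H_s sin φ sin δ = 1.4935 × 0.4818 × -0.1392 = -0.1002.
cos φ cos δ sin H_s = 0.8763 × 0.9903 × 0.9970 = 0.8652.
Q̄ = (1367/π) × (-0.1002 + 0.8652) = 435.13 × 0.7650 = 332.87 W/m².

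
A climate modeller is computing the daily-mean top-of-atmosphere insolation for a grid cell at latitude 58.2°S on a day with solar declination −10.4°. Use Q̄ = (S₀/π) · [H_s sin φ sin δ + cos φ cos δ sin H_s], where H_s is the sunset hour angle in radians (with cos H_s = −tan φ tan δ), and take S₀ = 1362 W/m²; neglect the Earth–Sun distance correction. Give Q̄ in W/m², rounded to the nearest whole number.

339 W/m²

−tan φ tan δ = −(-1.6128)(-0.1835) = -0.2959; H_s = arccos(-0.2959) = 107.21°. In radians, H_s = 1.8712.
H_s sin φ sin δ = 1.8712 × -0.8499 × -0.1805 = 0.2871.
cos φ cos δ sin H_s = 0.5270 × 0.9836 × 0.9552 = 0.4951.
Q̄ = (1362/π) × (0.2871 + 0.4951) = 433.54 × 0.7822 = 339.11 W/m².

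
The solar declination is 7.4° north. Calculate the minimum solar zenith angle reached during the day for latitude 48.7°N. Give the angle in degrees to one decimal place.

41.3°

At local solar noon the hour angle is zero, so the zenith angle is |φ − δ| = |48.7° − (7.4°)| = 41.3°.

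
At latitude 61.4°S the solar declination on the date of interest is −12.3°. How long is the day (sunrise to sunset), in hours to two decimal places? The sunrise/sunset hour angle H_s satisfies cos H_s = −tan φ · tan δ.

cos H_s = −tan(-61.4°) · tan(-12.3°) = -0.3999, so H_s = arccos(-0.3999) = 113.57°.
Day length = 2 H_s / 15° h⁻¹ = 227.14° / 15 = 15.143 h.

15.14 hours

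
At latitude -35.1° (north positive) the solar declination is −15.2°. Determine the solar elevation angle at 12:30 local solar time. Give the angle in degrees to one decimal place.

69.0°

Hour angle H = 15° × (12.5 − 12) = 7.50°.
cos θ_z = sin(-35.1°) sin(-15.2°) + cos(-35.1°) cos(-15.2°) cos(7.50°) = 0.1508 + 0.7828 = 0.9336.
θ_z = arccos(0.9336) = 21.00°, so the elevation is 90° − 21.00° = 69.00°.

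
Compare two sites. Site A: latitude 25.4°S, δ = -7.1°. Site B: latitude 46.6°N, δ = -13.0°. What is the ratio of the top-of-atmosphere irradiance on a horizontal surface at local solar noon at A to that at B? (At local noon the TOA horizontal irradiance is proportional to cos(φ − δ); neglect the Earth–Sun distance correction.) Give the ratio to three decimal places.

A: cos θ_z = cos(-25.4° − (-7.1°)) = 0.9494.
B: cos θ_z = cos(46.6° − (-13.0°)) = 0.5060.
Ratio A/B = 0.9494 / 0.5060 = 1.8763.

1.876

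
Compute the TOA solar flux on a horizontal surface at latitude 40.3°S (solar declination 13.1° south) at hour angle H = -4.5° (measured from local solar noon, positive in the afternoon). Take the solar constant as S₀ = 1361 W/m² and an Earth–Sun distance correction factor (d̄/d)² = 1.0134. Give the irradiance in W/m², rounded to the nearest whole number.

1224 W/m²

cos θ_z = sin φ sin δ + cos φ cos δ cos H = (-0.6468)(-0.2267) + (0.7627)(0.9740)(0.9969) = 0.8872.
Top-of-atmosphere irradiance = S₀ (d̄/d)² cos θ_z = 1361 × 1.0134 × 0.8872 = 1223.66 W/m².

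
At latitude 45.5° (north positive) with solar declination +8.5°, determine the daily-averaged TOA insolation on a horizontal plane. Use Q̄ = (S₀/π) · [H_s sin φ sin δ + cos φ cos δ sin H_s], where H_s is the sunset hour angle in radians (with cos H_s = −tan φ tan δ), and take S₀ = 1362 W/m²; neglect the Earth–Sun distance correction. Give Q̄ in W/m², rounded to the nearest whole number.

cos H_s = −tan(45.5°) · tan(8.5°) = -0.1521, so H_s = arccos(-0.1521) = 98.75°. In radians, H_s = 1.7235.
H_s sin φ sin δ = 1.7235 × 0.7133 × 0.1478 = 0.1817.
cos φ cos δ sin H_s = 0.7009 × 0.9890 × 0.9884 = 0.6851.
Q̄ = (1362/π) × (0.1817 + 0.6851) = 433.54 × 0.8668 = 375.79 W/m².

376 W/m²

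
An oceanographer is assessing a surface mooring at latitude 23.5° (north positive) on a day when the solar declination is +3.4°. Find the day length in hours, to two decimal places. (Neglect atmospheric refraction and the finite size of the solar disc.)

−tan φ tan δ = −(0.4348)(0.0594) = -0.0258; H_s = arccos(-0.0258) = 91.48°.
Day length = 2 H_s / 15° h⁻¹ = 182.96° / 15 = 12.197 h.

12.20 hours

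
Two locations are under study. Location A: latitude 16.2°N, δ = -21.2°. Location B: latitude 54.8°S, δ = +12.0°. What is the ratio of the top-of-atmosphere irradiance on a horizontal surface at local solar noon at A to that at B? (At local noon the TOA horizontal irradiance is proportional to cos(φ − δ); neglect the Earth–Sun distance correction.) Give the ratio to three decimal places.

2.017

A: cos θ_z = cos(16.2° − (-21.2°)) = 0.7944.
B: cos θ_z = cos(-54.8° − (12.0°)) = 0.3939.
Ratio A/B = 0.7944 / 0.3939 = 2.0168.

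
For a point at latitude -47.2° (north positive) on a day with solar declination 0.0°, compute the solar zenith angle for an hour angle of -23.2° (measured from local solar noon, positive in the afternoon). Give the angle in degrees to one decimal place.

51.4°

cos θ_z = sin φ sin δ + cos φ cos δ cos H = (-0.7337)(0.0000) + (0.6794)(1.0000)(0.9191) = 0.6244.
θ_z = arccos(0.6244) = 51.36°.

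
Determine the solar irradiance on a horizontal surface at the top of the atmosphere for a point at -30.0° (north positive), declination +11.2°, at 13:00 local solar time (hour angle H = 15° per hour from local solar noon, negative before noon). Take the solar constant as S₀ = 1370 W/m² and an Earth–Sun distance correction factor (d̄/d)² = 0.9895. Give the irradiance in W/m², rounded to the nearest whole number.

981 W/m²

Hour angle H = 15° × (13 − 12) = 15.00°.
cos θ_z = sin(-30.0°) sin(11.2°) + cos(-30.0°) cos(11.2°) cos(15.00°) = -0.0971 + 0.8206 = 0.7235.
Top-of-atmosphere irradiance = S₀ (d̄/d)² cos θ_z = 1370 × 0.9895 × 0.7235 = 980.79 W/m².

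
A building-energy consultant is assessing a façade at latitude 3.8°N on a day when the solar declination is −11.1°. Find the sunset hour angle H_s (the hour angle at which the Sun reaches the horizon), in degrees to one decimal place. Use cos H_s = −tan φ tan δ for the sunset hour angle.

89.3°

−tan φ tan δ = −(0.0664)(-0.1962) = 0.0130; H_s = arccos(0.0130) = 89.26°.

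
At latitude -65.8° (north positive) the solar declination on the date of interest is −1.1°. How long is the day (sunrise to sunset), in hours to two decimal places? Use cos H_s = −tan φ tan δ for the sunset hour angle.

12.33 hours

The sunset hour angle satisfies cos H_s = −tan φ tan δ = -0.0427, giving H_s = 92.45°.
Day length = 2 H_s / 15° h⁻¹ = 184.90° / 15 = 12.327 h.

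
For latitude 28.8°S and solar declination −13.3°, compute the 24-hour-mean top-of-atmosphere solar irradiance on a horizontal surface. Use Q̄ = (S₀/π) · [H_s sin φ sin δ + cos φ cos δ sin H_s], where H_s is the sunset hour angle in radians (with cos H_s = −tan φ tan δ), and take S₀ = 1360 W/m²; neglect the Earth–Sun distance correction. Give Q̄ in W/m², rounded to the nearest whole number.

−tan φ tan δ = −(-0.5498)(-0.2364) = -0.1300; H_s = arccos(-0.1300) = 97.47°. In radians, H_s = 1.7012.
H_s sin φ sin δ = 1.7012 × -0.4818 × -0.2300 = 0.1885.
cos φ cos δ sin H_s = 0.8763 × 0.9732 × 0.9915 = 0.8456.
Q̄ = (1360/π) × (0.1885 + 0.8456) = 432.90 × 1.0341 = 447.66 W/m².

448 W/m²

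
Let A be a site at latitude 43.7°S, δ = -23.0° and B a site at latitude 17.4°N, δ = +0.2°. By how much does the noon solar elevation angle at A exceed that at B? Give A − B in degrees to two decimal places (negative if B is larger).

-3.50°

A: 90° − |-43.7 − (-23.0)| = 69.30°.
B: 90° − |17.4 − (0.2)| = 72.80°.
A − B = 69.30 − 72.80 = -3.50°.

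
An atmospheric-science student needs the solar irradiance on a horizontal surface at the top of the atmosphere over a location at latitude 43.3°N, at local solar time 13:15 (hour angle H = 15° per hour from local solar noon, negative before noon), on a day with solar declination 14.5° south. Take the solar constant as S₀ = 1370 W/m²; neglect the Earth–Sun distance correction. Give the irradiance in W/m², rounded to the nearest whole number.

679 W/m²

Hour angle H = 15° × (13.25 − 12) = 18.75°.
cos θ_z = sin φ sin δ + cos φ cos δ cos H = (0.6858)(-0.2504) + (0.7278)(0.9681)(0.9469) = 0.4954.
Top-of-atmosphere irradiance = S₀ cos θ_z = 1370 × 0.4954 = 678.70 W/m².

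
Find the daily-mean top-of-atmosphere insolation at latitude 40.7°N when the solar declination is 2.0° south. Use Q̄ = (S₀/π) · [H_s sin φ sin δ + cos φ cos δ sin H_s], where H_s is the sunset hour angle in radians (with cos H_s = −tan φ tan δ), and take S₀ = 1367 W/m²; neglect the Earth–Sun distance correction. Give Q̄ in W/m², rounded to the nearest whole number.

314 W/m²

The sunset hour angle satisfies cos H_s = −tan φ tan δ = 0.0300, giving H_s = 88.28°. In radians, H_s = 1.5408.
H_s sin φ sin δ = 1.5408 × 0.6521 × -0.0349 = -0.0351.
cos φ cos δ sin H_s = 0.7581 × 0.9994 × 0.9996 = 0.7573.
Q̄ = (1367/π) × (-0.0351 + 0.7573) = 435.13 × 0.7222 = 314.25 W/m².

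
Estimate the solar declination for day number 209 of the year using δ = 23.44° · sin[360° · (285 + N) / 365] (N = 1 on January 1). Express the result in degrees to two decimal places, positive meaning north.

+18.66°

360 × (285 + 209) / 365 = 487.233°; sin(487.233°) = 0.7962.
δ = 23.44 × 0.7962 = 18.663° ≈ +18.66°.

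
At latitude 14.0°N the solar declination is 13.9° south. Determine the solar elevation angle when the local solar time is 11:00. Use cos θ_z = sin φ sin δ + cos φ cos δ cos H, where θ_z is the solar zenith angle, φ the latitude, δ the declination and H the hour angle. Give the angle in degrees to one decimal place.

Hour angle H = 15° × (11 − 12) = -15.00°.
cos θ_z = sin φ sin δ + cos φ cos δ cos H = (0.2419)(-0.2402) + (0.9703)(0.9707)(0.9659) = 0.8516.
θ_z = arccos(0.8516) = 31.61°, so the elevation is 90° − 31.61° = 58.39°.

58.4°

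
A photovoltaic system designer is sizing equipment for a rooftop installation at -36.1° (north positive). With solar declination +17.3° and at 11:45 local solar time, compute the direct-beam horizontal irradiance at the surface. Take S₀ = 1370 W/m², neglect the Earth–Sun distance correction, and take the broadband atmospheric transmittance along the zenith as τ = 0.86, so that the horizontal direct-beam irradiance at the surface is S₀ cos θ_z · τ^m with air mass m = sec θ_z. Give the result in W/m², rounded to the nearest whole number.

632 W/m²

Hour angle H = 15° × (11.75 − 12) = -3.75°.
cos θ_z = sin(-36.1°) sin(17.3°) + cos(-36.1°) cos(17.3°) cos(-3.75°) = -0.1752 + 0.7698 = 0.5946.
Air mass m = 1/cos θ_z = 1/0.5946 = 1.682; τ^m = 0.86^1.682 = 0.7759.
Surface direct beam = 1370 × 0.5946 × 0.7759 = 632.05 W/m².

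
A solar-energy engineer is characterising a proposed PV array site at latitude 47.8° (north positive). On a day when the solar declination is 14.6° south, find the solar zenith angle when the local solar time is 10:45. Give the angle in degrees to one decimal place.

Hour angle H = 15° × (10.75 − 12) = -18.75°.
cos θ_z = sin φ sin δ + cos φ cos δ cos H = (0.7408)(-0.2521) + (0.6717)(0.9677)(0.9469) = 0.4287.
θ_z = arccos(0.4287) = 64.61°.

64.6°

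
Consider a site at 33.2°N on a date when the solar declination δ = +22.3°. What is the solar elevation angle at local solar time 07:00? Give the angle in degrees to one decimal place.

24.1°

Hour angle H = 15° × (7 − 12) = -75.00°.
cos θ_z = sin(33.2°) sin(22.3°) + cos(33.2°) cos(22.3°) cos(-75.00°) = 0.2078 + 0.2004 = 0.4082.
θ_z = arccos(0.4082) = 65.91°, so the elevation is 90° − 65.91° = 24.09°.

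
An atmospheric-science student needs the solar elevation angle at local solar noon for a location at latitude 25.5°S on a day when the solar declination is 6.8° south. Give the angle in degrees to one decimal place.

At local solar noon the hour angle is zero, so the elevation is 90° − |φ − δ| = 90° − |-25.5° − (-6.8°)| = 90° − 18.7° = 71.3°.

71.3°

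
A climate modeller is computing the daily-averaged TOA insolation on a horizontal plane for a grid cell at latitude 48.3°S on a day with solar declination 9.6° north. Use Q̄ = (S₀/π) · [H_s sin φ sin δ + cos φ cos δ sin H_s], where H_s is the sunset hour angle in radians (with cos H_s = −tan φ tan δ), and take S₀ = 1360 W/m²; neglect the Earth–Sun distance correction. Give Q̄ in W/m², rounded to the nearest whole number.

−tan φ tan δ = −(-1.1224)(0.1691) = 0.1898; H_s = arccos(0.1898) = 79.06°. In radians, H_s = 1.3799.
H_s sin φ sin δ = 1.3799 × -0.7466 × 0.1668 = -0.1718.
cos φ cos δ sin H_s = 0.6652 × 0.9860 × 0.9818 = 0.6440.
Q̄ = (1360/π) × (-0.1718 + 0.6440) = 432.90 × 0.4722 = 204.42 W/m².

204 W/m²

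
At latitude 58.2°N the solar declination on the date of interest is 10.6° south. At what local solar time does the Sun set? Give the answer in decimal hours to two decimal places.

16.83 h

−tan φ tan δ = −(1.6128)(-0.1871) = 0.3018; H_s = arccos(0.3018) = 72.43°.
Sunset is at 12 + H_s/15 = 12 + 4.829 = 16.829 h local solar time.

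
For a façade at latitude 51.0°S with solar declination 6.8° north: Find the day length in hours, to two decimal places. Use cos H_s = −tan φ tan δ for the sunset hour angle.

10.87 hours

cos H_s = −tan(-51.0°) · tan(6.8°) = 0.1473, so H_s = arccos(0.1473) = 81.53°.
Day length = 2 H_s / 15° h⁻¹ = 163.06° / 15 = 10.871 h.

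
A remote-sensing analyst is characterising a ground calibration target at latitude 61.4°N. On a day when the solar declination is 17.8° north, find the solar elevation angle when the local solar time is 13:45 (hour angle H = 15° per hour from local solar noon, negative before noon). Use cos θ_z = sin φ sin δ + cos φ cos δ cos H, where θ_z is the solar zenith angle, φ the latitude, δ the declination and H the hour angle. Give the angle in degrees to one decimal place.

42.6°

Hour angle H = 15° × (13.75 − 12) = 26.25°.
With φ = 61.4°, δ = 17.8°, H = 26.25°: sin φ sin δ = 0.2684, cos φ cos δ cos H = 0.4088, so cos θ_z = 0.6772.
θ_z = arccos(0.6772) = 47.37°, so the elevation is 90° − 47.37° = 42.63°.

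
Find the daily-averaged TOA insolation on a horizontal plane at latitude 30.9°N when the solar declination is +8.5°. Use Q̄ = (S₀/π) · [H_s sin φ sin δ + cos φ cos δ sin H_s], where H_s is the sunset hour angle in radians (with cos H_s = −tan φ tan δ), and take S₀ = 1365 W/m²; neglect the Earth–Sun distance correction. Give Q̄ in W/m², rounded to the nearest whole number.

cos H_s = −tan(30.9°) · tan(8.5°) = -0.0894, so H_s = arccos(-0.0894) = 95.13°. In radians, H_s = 1.6603.
H_s sin φ sin δ = 1.6603 × 0.5135 × 0.1478 = 0.1260.
cos φ cos δ sin H_s = 0.8581 × 0.9890 × 0.9960 = 0.8453.
Q̄ = (1365/π) × (0.1260 + 0.8453) = 434.49 × 0.9713 = 422.02 W/m².

422 W/m²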